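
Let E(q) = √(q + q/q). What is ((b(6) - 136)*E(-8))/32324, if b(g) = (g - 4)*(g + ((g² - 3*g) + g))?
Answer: -19*I*√7/8081 ≈ -0.0062207*I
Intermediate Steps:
E(q) = √(1 + q) (E(q) = √(q + 1) = √(1 + q))
b(g) = (-4 + g)*(g² - g) (b(g) = (-4 + g)*(g + (g² - 2*g)) = (-4 + g)*(g² - g))
((b(6) - 136)*E(-8))/32324 = ((6*(4 + 6² - 5*6) - 136)*√(1 - 8))/32324 = ((6*(4 + 36 - 30) - 136)*√(-7))*(1/32324) = ((6*10 - 136)*(I*√7))*(1/32324) = ((60 - 136)*(I*√7))*(1/32324) = -76*I*√7*(1/32324) = -19*I*√7/8081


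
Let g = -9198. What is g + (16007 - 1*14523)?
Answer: -7714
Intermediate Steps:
g + (16007 - 1*14523) = -9198 + (16007 - 1*14523) = -9198 + (16007 - 14523) = -9198 + 1484 = -7714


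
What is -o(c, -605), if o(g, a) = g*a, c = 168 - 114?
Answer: 32670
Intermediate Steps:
c = 54
o(g, a) = a*g
-o(c, -605) = -(-605)*54 = -1*(-32670) = 32670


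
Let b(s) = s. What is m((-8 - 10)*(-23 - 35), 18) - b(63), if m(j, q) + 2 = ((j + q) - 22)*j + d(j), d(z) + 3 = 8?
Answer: 1085700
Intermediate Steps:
d(z) = 5 (d(z) = -3 + 8 = 5)
m(j, q) = 3 + j*(-22 + j + q) (m(j, q) = -2 + (((j + q) - 22)*j + 5) = -2 + ((-22 + j + q)*j + 5) = -2 + (j*(-22 + j + q) + 5) = -2 + (5 + j*(-22 + j + q)) = 3 + j*(-22 + j + q))
m((-8 - 10)*(-23 - 35), 18) - b(63) = (3 + ((-8 - 10)*(-23 - 35))² - 22*(-8 - 10)*(-23 - 35) + ((-8 - 10)*(-23 - 35))*18) - 1*63 = (3 + (-18*(-58))² - (-396)*(-58) - 18*(-58)*18) - 63 = (3 + 1044² - 22*1044 + 1044*18) - 63 = (3 + 1089936 - 22968 + 18792) - 63 = 1085763 - 63 = 1085700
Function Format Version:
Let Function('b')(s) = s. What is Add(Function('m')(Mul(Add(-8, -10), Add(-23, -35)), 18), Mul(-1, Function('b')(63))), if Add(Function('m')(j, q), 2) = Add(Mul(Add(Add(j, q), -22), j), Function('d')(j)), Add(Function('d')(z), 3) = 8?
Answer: 1085700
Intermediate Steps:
Function('d')(z) = 5 (Function('d')(z) = Add(-3, 8) = 5)
Function('m')(j, q) = Add(3, Mul(j, Add(-22, j, q))) (Function('m')(j, q) = Add(-2, Add(Mul(Add(Add(j, q), -22), j), 5)) = Add(-2, Add(Mul(Add(-22, j, q), j), 5)) = Add(-2, Add(Mul(j, Add(-22, j, q)), 5)) = Add(-2, Add(5, Mul(j, Add(-22, j, q)))) = Add(3, Mul(j, Add(-22, j, q))))
Add(Function('m')(Mul(Add(-8, -10), Add(-23, -35)), 18), Mul(-1, Function('b')(63))) = Add(Add(3, Pow(Mul(Add(-8, -10), Add(-23, -35)), 2), Mul(-22, Mul(Add(-8, -10), Add(-23, -35))), Mul(Mul(Add(-8, -10), Add(-23, -35)), 18)), Mul(-1, 63)) = Add(Add(3, Pow(Mul(-18, -58), 2), Mul(-22, Mul(-18, -58)), Mul(Mul(-18, -58), 18)), -63) = Add(Add(3, Pow(1044, 2), Mul(-22, 1044), Mul(1044, 18)), -63) = Add(Add(3, 1089936, -22968, 18792), -63) = Add(1085763, -63) = 1085700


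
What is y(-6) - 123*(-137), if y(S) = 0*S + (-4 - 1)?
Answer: 16846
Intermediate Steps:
y(S) = -5 (y(S) = 0 - 5 = -5)
y(-6) - 123*(-137) = -5 - 123*(-137) = -5 + 16851 = 16846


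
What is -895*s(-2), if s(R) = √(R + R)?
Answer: -1790*I ≈ -1790.0*I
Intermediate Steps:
s(R) = √2*√R (s(R) = √(2*R) = √2*√R)
-895*s(-2) = -895*√2*√(-2) = -895*√2*I*√2 = -1790*I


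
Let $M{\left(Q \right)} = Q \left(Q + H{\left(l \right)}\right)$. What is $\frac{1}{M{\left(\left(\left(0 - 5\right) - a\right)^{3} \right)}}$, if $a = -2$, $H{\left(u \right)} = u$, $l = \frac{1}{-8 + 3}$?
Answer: $\frac{5}{3672} \approx 0.0013617$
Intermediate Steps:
$l = - \frac{1}{5}$ ($l = \frac{1}{-5} = - \frac{1}{5} \approx -0.2$)
$M{\left(Q \right)} = Q \left(- \frac{1}{5} + Q\right)$ ($M{\left(Q \right)} = Q \left(Q - \frac{1}{5}\right) = Q \left(- \frac{1}{5} + Q\right)$)
$\frac{1}{M{\left(\left(\left(0 - 5\right) - a\right)^{3} \right)}} = \frac{1}{\left(\left(0 - 5\right) - -2\right)^{3} \left(- \frac{1}{5} + \left(\left(0 - 5\right) - -2\right)^{3}\right)} = \frac{1}{\left(\left(0 - 5\right) + 2\right)^{3} \left(- \frac{1}{5} + \left(\left(0 - 5\right) + 2\right)^{3}\right)} = \frac{1}{\left(-5 + 2\right)^{3} \left(- \frac{1}{5} + \left(-5 + 2\right)^{3}\right)} = \frac{1}{\left(-3\right)^{3} \left(- \frac{1}{5} + \left(-3\right)^{3}\right)} = \frac{1}{\left(-27\right) \left(- \frac{1}{5} - 27\right)} = \frac{1}{\left(-27\right) \left(- \frac{136}{5}\right)} = \frac{1}{\frac{3672}{5}} = \frac{5}{3672}$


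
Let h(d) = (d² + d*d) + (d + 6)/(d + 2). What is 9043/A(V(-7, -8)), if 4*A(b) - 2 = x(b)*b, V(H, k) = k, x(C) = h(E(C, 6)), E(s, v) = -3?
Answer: -18086/59 ≈ -306.54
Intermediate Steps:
h(d) = 2*d² + (6 + d)/(2 + d) (h(d) = (d² + d²) + (6 + d)/(2 + d) = 2*d² + (6 + d)/(2 + d))
x(C) = 15 (x(C) = (6 - 3 + 2*(-3)³ + 4*(-3)²)/(2 - 3) = (6 - 3 + 2*(-27) + 4*9)/(-1) = -(6 - 3 - 54 + 36) = -1*(-15) = 15)
A(b) = ½ + 15*b/4 (A(b) = ½ + (15*b)/4 = ½ + 15*b/4)
9043/A(V(-7, -8)) = 9043/(½ + (15/4)*(-8)) = 9043/(½ - 30) = 9043/(-59/2) = 9043*(-2/59) = -18086/59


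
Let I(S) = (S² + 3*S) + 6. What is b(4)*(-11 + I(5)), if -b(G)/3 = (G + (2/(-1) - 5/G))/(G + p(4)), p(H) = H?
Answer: -315/32 ≈ -9.8438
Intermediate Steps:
I(S) = 6 + S² + 3*S
b(G) = -3*(-2 + G - 5/G)/(4 + G) (b(G) = -3*(G + (2/(-1) - 5/G))/(G + 4) = -3*(G + (2*(-1) - 5/G))/(4 + G) = -3*(G + (-2 - 5/G))/(4 + G) = -3*(-2 + G - 5/G)/(4 + G))
b(4)*(-11 + I(5)) = (3*(5 - 1*4² + 2*4)/(4*(4 + 4)))*(-11 + (6 + 5² + 3*5)) = (3*(¼)*(5 - 1*16 + 8)/8)*(-11 + (6 + 25 + 15)) = (3*(¼)*(⅛)*(5 - 16 + 8))*(-11 + 46) = (3*(¼)*(⅛)*(-3))*35 = -9/32*35 = -315/32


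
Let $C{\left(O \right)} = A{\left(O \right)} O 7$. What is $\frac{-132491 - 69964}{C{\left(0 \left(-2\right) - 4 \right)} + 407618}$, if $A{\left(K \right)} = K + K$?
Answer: $- \frac{202455}{407842} \approx -0.49641$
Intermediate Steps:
$A{\left(K \right)} = 2 K$
$C{\left(O \right)} = 14 O^{2}$ ($C{\left(O \right)} = 2 O O 7 = 2 O^{2} \cdot 7 = 14 O^{2}$)
$\frac{-132491 - 69964}{C{\left(0 \left(-2\right) - 4 \right)} + 407618} = \frac{-132491 - 69964}{14 \left(0 \left(-2\right) - 4\right)^{2} + 407618} = - \frac{202455}{14 \left(0 - 4\right)^{2} + 407618} = - \frac{202455}{14 \left(-4\right)^{2} + 407618} = - \frac{202455}{14 \cdot 16 + 407618} = - \frac{202455}{224 + 407618} = - \frac{202455}{407842}$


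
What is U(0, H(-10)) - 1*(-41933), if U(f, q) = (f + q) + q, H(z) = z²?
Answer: 42133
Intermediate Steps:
U(f, q) = f + 2*q
U(0, H(-10)) - 1*(-41933) = (0 + 2*(-10)²) - 1*(-41933) = (0 + 2*100) + 41933 = (0 + 200) + 41933 = 200 + 41933 = 42133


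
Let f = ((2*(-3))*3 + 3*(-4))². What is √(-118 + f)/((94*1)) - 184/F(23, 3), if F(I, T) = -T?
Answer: 184/3 + √782/94 ≈ 61.631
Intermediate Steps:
f = 900 (f = (-6*3 - 12)² = (-18 - 12)² = (-30)² = 900)
√(-118 + f)/((94*1)) - 184/F(23, 3) = √(-118 + 900)/((94*1)) - 184/((-1*3)) = √782/94 - 184/(-3) = √782*(1/94) - 184*(-⅓) = √782/94 + 184/3 = 184/3 + √782/94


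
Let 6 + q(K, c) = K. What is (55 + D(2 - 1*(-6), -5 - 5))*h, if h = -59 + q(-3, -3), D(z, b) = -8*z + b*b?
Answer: -6188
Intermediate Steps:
q(K, c) = -6 + K
D(z, b) = b² - 8*z (D(z, b) = -8*z + b² = b² - 8*z)
h = -68 (h = -59 + (-6 - 3) = -59 - 9 = -68)
(55 + D(2 - 1*(-6), -5 - 5))*h = (55 + ((-5 - 5)² - 8*(2 - 1*(-6))))*(-68) = (55 + ((-10)² - 8*(2 + 6)))*(-68) = (55 + (100 - 8*8))*(-68) = (55 + (100 - 64))*(-68) = (55 + 36)*(-68) = 91*(-68) = -6188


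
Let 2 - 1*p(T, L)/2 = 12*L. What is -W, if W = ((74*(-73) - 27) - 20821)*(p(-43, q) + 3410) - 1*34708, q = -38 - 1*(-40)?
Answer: 88392208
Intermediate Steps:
q = 2 (q = -38 + 40 = 2)
p(T, L) = 4 - 24*L
W = -88392208 (W = ((74*(-73) - 27) - 20821)*((4 - 24*2) + 3410) - 1*34708 = ((-5402 - 27) - 20821)*((4 - 48) + 3410) - 34708 = (-5429 - 20821)*(-44 + 3410) - 34708 = -26250*3366 - 34708 = -88357500 - 34708 = -88392208)
-W = -1*(-88392208) = 88392208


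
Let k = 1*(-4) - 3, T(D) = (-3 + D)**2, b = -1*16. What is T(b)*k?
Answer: -2527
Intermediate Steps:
b = -16
k = -7 (k = -4 - 3 = -7)
T(b)*k = (-3 - 16)**2*(-7) = (-19)**2*(-7) = 361*(-7) = -2527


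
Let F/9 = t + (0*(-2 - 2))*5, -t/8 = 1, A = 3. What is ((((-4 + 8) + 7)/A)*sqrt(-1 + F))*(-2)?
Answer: -22*I*sqrt(73)/3 ≈ -62.656*I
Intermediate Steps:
t = -8 (t = -8*1 = -8)
F = -72 (F = 9*(-8 + (0*(-2 - 2))*5) = 9*(-8 + (0*(-4))*5) = 9*(-8 + 0*5) = 9*(-8 + 0) = 9*(-8) = -72)
((((-4 + 8) + 7)/A)*sqrt(-1 + F))*(-2) = ((((-4 + 8) + 7)/3)*sqrt(-1 - 72))*(-2) = (((4 + 7)*(1/3))*sqrt(-73))*(-2) = ((11*(1/3))*(I*sqrt(73)))*(-2) = (11*(I*sqrt(73))/3)*(-2) = (11*I*sqrt(73)/3)*(-2) = -22*I*sqrt(73)/3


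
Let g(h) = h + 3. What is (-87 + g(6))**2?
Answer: 6084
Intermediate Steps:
g(h) = 3 + h
(-87 + g(6))**2 = (-87 + (3 + 6))**2 = (-87 + 9)**2 = (-78)**2 = 6084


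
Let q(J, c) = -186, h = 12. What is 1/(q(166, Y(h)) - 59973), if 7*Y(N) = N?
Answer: -1/60159 ≈ -1.6623e-5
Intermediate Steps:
Y(N) = N/7
1/(q(166, Y(h)) - 59973) = 1/(-186 - 59973) = 1/(-60159) = -1/60159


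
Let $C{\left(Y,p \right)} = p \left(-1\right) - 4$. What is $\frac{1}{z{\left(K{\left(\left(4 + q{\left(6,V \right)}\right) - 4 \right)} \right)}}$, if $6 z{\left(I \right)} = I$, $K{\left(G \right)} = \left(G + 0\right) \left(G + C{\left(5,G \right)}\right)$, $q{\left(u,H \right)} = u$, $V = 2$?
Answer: $- \frac{1}{4} \approx -0.25$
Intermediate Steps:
$C{\left(Y,p \right)} = -4 - p$ ($C{\left(Y,p \right)} = - p - 4 = -4 - p$)
$K{\left(G \right)} = - 4 G$ ($K{\left(G \right)} = \left(G + 0\right) \left(G - \left(4 + G\right)\right) = G \left(-4\right) = - 4 G$)
$z{\left(I \right)} = \frac{I}{6}$
$\frac{1}{z{\left(K{\left(\left(4 + q{\left(6,V \right)}\right) - 4 \right)} \right)}} = \frac{1}{\frac{1}{6} \left(- 4 \left(\left(4 + 6\right) - 4\right)\right)} = \frac{1}{\frac{1}{6} \left(- 4 \left(10 - 4\right)\right)} = \frac{1}{\frac{1}{6} \left(\left(-4\right) 6\right)} = \frac{1}{\frac{1}{6} \left(-24\right)} = \frac{1}{-4} = - \frac{1}{4}$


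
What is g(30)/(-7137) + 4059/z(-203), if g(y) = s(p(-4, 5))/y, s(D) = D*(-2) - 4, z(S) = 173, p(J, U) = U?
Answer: 434537456/18520515 ≈ 23.462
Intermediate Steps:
s(D) = -4 - 2*D (s(D) = -2*D - 4 = -4 - 2*D)
g(y) = -14/y (g(y) = (-4 - 2*5)/y = (-4 - 10)/y = -14/y)
g(30)/(-7137) + 4059/z(-203) = -14/30/(-7137) + 4059/173 = -14*1/30*(-1/7137) + 4059*(1/173) = -7/15*(-1/7137) + 4059/173 = 7/107055 + 4059/173 = 434537456/18520515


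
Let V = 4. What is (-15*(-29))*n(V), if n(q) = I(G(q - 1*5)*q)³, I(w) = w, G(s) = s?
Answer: -27840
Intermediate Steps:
n(q) = q³*(-5 + q)³ (n(q) = ((q - 1*5)*q)³ = ((q - 5)*q)³ = ((-5 + q)*q)³ = (q*(-5 + q))³ = q³*(-5 + q)³)
(-15*(-29))*n(V) = (-15*(-29))*(4³*(-5 + 4)³) = 435*(64*(-1)³) = 435*(64*(-1)) = 435*(-64) = -27840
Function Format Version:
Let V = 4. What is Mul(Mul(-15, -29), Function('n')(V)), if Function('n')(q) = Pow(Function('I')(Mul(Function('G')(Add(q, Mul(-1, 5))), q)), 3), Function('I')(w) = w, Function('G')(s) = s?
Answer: -27840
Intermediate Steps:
Function('n')(q) = Mul(Pow(q, 3), Pow(Add(-5, q), 3)) (Function('n')(q) = Pow(Mul(Add(q, Mul(-1, 5)), q), 3) = Pow(Mul(Add(q, -5), q), 3) = Pow(Mul(Add(-5, q), q), 3) = Pow(Mul(q, Add(-5, q)), 3) = Mul(Pow(q, 3), Pow(Add(-5, q), 3)))
Mul(Mul(-15, -29), Function('n')(V)) = Mul(Mul(-15, -29), Mul(Pow(4, 3), Pow(Add(-5, 4), 3))) = Mul(435, Mul(64, Pow(-1, 3))) = Mul(435, Mul(64, -1)) = Mul(435, -64) = -27840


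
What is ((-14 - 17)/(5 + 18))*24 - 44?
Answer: -1756/23 ≈ -76.348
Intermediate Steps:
((-14 - 17)/(5 + 18))*24 - 44 = -31/23*24 - 44 = -744/23 - 44 = -1756/23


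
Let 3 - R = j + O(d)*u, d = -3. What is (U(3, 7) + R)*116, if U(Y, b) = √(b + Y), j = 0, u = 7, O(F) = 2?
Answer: -1276 + 116*√10 ≈ -909.18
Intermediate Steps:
U(Y, b) = √(Y + b)
R = -11 (R = 3 - (0 + 2*7) = 3 - (0 + 14) = 3 - 1*14 = 3 - 14 = -11)
(U(3, 7) + R)*116 = (√(3 + 7) - 11)*116 = (√10 - 11)*116 = (-11 + √10)*116 = -1276 + 116*√10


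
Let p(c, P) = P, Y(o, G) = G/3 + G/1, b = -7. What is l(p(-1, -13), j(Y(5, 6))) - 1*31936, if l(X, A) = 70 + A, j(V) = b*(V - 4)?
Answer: -31894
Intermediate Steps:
Y(o, G) = 4*G/3 (Y(o, G) = G*(⅓) + G*1 = G/3 + G = 4*G/3)
j(V) = 28 - 7*V (j(V) = -7*(V - 4) = -7*(-4 + V) = 28 - 7*V)
l(p(-1, -13), j(Y(5, 6))) - 1*31936 = (70 + (28 - 28*6/3)) - 1*31936 = (70 + (28 - 7*8)) - 31936 = (70 + (28 - 56)) - 31936 = (70 - 28) - 31936 = 42 - 31936 = -31894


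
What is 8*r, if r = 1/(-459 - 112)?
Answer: -8/571 ≈ -0.014011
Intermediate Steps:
r = -1/571 (r = 1/(-571) = -1/571 ≈ -0.0017513)
8*r = 8*(-1/571) = -8/571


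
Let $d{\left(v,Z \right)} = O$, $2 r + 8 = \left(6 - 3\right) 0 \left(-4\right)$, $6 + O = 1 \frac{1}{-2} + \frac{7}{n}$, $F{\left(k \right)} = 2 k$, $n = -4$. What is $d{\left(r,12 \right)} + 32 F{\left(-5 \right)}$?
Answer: $- \frac{1313}{4} \approx -328.25$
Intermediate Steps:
$O = - \frac{33}{4}$ ($O = -6 + \left(1 \frac{1}{-2} + \frac{7}{-4}\right) = -6 + \left(1 \left(- \frac{1}{2}\right) + 7 \left(- \frac{1}{4}\right)\right) = -6 - \frac{9}{4} = - \frac{33}{4} \approx -8.25$)
$r = -4$ ($r = -4 + \frac{\left(6 - 3\right) 0 \left(-4\right)}{2} = -4 + \frac{3 \cdot 0 \left(-4\right)}{2} = -4 + \frac{0 \left(-4\right)}{2} = -4 + \frac{1}{2} \cdot 0 = -4 + 0 = -4$)
$d{\left(v,Z \right)} = - \frac{33}{4}$
$d{\left(r,12 \right)} + 32 F{\left(-5 \right)} = - \frac{33}{4} + 32 \cdot 2 \left(-5\right) = - \frac{33}{4} + 32 \left(-10\right) = - \frac{33}{4} - 320 = - \frac{1313}{4}$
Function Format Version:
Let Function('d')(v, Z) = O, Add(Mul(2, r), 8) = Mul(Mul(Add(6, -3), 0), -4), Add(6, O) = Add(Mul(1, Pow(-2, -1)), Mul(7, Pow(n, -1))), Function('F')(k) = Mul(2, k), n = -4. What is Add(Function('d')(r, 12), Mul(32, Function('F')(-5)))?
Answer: Rational(-1313, 4) ≈ -328.25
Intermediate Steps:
O = Rational(-33, 4) (O = Add(-6, Add(Mul(1, Pow(-2, -1)), Mul(7, Pow(-4, -1)))) = Add(-6, Add(Mul(1, Rational(-1, 2)), Mul(7, Rational(-1, 4)))) = Add(-6, Add(Rational(-1, 2), Rational(-7, 4))) = Add(-6, Rational(-9, 4)) = Rational(-33, 4) ≈ -8.2500)
r = -4 (r = Add(-4, Mul(Rational(1, 2), Mul(Mul(Add(6, -3), 0), -4))) = Add(-4, Mul(Rational(1, 2), Mul(Mul(3, 0), -4))) = Add(-4, Mul(Rational(1, 2), Mul(0, -4))) = Add(-4, Mul(Rational(1, 2), 0)) = Add(-4, 0) = -4)
Function('d')(v, Z) = Rational(-33, 4)
Add(Function('d')(r, 12), Mul(32, Function('F')(-5))) = Add(Rational(-33, 4), Mul(32, Mul(2, -5))) = Add(Rational(-33, 4), Mul(32, -10)) = Add(Rational(-33, 4), -320) = Rational(-1313, 4)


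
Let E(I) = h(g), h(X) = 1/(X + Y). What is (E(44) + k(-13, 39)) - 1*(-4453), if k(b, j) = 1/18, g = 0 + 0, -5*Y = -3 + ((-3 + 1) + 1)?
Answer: 160355/36 ≈ 4454.3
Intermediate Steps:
Y = ⅘ (Y = -(-3 + ((-3 + 1) + 1))/5 = -(-3 + (-2 + 1))/5 = -(-3 - 1)/5 = -⅕*(-4) = ⅘ ≈ 0.80000)
g = 0
h(X) = 1/(⅘ + X) (h(X) = 1/(X + ⅘) = 1/(⅘ + X))
k(b, j) = 1/18
E(I) = 5/4 (E(I) = 5/(4 + 5*0) = 5/(4 + 0) = 5/4)
(E(44) + k(-13, 39)) - 1*(-4453) = (5/4 + 1/18) - 1*(-4453) = 47/36 + 4453 = 160355/36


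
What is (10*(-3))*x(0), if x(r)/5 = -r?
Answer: 0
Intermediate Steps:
x(r) = -5*r (x(r) = 5*(-r) = -5*r)
(10*(-3))*x(0) = (10*(-3))*(-5*0) = -30*0 = 0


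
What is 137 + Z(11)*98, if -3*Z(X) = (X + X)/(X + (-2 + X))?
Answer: 1516/15 ≈ 101.07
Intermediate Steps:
Z(X) = -2*X/(3*(-2 + 2*X)) (Z(X) = -(X + X)/(3*(X + (-2 + X))) = -2*X/(3*(-2 + 2*X)))
137 + Z(11)*98 = 137 - 1*11/(-3 + 3*11)*98 = 137 - 1*11/(-3 + 33)*98 = 137 - 1*11/30*98 = 137 - 1*11*1/30*98 = 137 - 11/30*98 = 137 - 539/15 = 1516/15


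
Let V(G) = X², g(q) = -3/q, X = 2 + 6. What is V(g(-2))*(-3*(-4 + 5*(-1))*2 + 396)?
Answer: 28800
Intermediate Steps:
X = 8
V(G) = 64 (V(G) = 8² = 64)
V(g(-2))*(-3*(-4 + 5*(-1))*2 + 396) = 64*(-3*(-4 + 5*(-1))*2 + 396) = 64*(-3*(-4 - 5)*2 + 396) = 64*(-3*(-9)*2 + 396) = 64*(27*2 + 396) = 64*(54 + 396) = 64*450 = 28800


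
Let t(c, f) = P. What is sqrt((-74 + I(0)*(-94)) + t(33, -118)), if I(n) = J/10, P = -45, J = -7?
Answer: I*sqrt(1330)/5 ≈ 7.2938*I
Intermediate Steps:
I(n) = -7/10
t(c, f) = -45
sqrt((-74 + I(0)*(-94)) + t(33, -118)) = sqrt((-74 - 7/10*(-94)) - 45) = sqrt((-74 + 329/5) - 45) = sqrt(-41/5 - 45) = sqrt(-266/5) = I*sqrt(1330)/5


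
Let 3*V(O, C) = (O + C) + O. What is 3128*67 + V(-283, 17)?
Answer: 209393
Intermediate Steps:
V(O, C) = C/3 + 2*O/3 (V(O, C) = ((O + C) + O)/3 = ((C + O) + O)/3 = (C + 2*O)/3 = C/3 + 2*O/3)
3128*67 + V(-283, 17) = 3128*67 + ((⅓)*17 + (⅔)*(-283)) = 209576 + (17/3 - 566/3) = 209576 - 183 = 209393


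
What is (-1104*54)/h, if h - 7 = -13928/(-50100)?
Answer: -746690400/91157 ≈ -8191.3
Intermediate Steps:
h = 91157/12525 (h = 7 - 13928/(-50100) = 7 - 13928*(-1/50100) = 7 + 3482/12525 = 91157/12525 ≈ 7.2780)
(-1104*54)/h = (-1104*54)/(91157/12525) = -59616*12525/91157 = -746690400/91157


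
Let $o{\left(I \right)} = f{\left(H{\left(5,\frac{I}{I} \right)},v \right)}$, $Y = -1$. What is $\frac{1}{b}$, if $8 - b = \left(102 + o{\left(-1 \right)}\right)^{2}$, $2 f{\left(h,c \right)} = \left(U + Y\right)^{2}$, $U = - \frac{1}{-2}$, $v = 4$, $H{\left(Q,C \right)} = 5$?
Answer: $- \frac{64}{666977} \approx -9.5955 \cdot 10^{-5}$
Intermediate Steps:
$U = \frac{1}{2}$ ($U = \left(-1\right) \left(- \frac{1}{2}\right) = \frac{1}{2} \approx 0.5$)
$f{\left(h,c \right)} = \frac{1}{8}$ ($f{\left(h,c \right)} = \frac{\left(\frac{1}{2} - 1\right)^{2}}{2} = \frac{\left(- \frac{1}{2}\right)^{2}}{2} = \frac{1}{2} \cdot \frac{1}{4} = \frac{1}{8}$)
$o{\left(I \right)} = \frac{1}{8}$
$b = - \frac{666977}{64}$ ($b = 8 - \left(102 + \frac{1}{8}\right)^{2} = 8 - \left(\frac{817}{8}\right)^{2} = 8 - \frac{667489}{64} = - \frac{666977}{64} \approx -10422.0$)
$\frac{1}{b} = \frac{1}{- \frac{666977}{64}} = - \frac{64}{666977}$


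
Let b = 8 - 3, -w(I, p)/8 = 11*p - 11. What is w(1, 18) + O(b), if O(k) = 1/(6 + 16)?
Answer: -32911/22 ≈ -1496.0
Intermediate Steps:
w(I, p) = 88 - 88*p (w(I, p) = -8*(11*p - 11) = -8*(-11 + 11*p) = 88 - 88*p)
b = 5
O(k) = 1/22
w(1, 18) + O(b) = (88 - 88*18) + 1/22 = (88 - 1584) + 1/22 = -1496 + 1/22 = -32911/22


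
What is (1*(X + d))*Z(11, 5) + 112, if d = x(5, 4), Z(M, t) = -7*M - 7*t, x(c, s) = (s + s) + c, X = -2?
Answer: -1120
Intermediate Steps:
x(c, s) = c + 2*s (x(c, s) = 2*s + c = c + 2*s)
d = 13 (d = 5 + 2*4 = 5 + 8 = 13)
(1*(X + d))*Z(11, 5) + 112 = (1*(-2 + 13))*(-7*11 - 7*5) + 112 = (1*11)*(-77 - 35) + 112 = 11*(-112) + 112 = -1232 + 112 = -1120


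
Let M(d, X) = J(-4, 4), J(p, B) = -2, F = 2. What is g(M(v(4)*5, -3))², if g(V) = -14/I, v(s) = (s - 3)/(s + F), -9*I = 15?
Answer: 1764/25 ≈ 70.560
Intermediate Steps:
I = -5/3 (I = -⅑*15 = -5/3 ≈ -1.6667)
v(s) = (-3 + s)/(2 + s) (v(s) = (s - 3)/(s + 2) = (-3 + s)/(2 + s))
M(d, X) = -2
g(V) = 42/5 (g(V) = -14/(-5/3) = -14*(-⅗) = 42/5)
g(M(v(4)*5, -3))² = (42/5)² = 1764/25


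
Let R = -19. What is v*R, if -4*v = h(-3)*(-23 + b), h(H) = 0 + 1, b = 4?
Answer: -361/4 ≈ -90.250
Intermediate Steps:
h(H) = 1
v = 19/4 (v = -(-23 + 4)/4 = -(-19)/4 = -¼*(-19) = 19/4 ≈ 4.7500)
v*R = (19/4)*(-19) = -361/4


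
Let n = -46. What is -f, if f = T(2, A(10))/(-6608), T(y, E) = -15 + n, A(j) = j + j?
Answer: -61/6608 ≈ -0.0092312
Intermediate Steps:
A(j) = 2*j
T(y, E) = -61 (T(y, E) = -15 - 46 = -61)
f = 61/6608 (f = -61/(-6608) = -61*(-1/6608) = 61/6608 ≈ 0.0092312)
-f = -1*61/6608 = -61/6608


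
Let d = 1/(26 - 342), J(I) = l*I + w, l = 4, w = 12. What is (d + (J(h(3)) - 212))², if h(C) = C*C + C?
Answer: 2307169089/99856 ≈ 23105.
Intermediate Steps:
h(C) = C + C² (h(C) = C² + C = C + C²)
J(I) = 12 + 4*I (J(I) = 4*I + 12 = 12 + 4*I)
d = -1/316 (d = 1/(-316) = -1/316 ≈ -0.0031646)
(d + (J(h(3)) - 212))² = (-1/316 + ((12 + 4*(3*(1 + 3))) - 212))² = (-1/316 + ((12 + 4*(3*4)) - 212))² = (-1/316 + ((12 + 4*12) - 212))² = (-1/316 + ((12 + 48) - 212))² = (-1/316 + (60 - 212))² = (-1/316 - 152)² = (-48033/316)² = 2307169089/99856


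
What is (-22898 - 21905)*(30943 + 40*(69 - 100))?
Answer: -1330783509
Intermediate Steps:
(-22898 - 21905)*(30943 + 40*(69 - 100)) = -44803*(30943 + 40*(-31)) = -44803*(30943 - 1240) = -44803*29703 = -1330783509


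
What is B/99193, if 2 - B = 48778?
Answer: -48776/99193 ≈ -0.49173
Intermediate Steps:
B = -48776 (B = 2 - 1*48778 = 2 - 48778 = -48776)
B/99193 = -48776/99193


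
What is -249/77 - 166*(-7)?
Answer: 89225/77 ≈ 1158.8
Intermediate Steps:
-249/77 - 166*(-7) = -249*1/77 + 1162 = -249/77 + 1162 = 89225/77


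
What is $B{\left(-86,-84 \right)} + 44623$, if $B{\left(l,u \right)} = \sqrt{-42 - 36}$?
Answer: $44623 + i \sqrt{78} \approx 44623.0 + 8.8318 i$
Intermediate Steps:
$B{\left(l,u \right)} = i \sqrt{78}$ ($B{\left(l,u \right)} = \sqrt{-78} = i \sqrt{78}$)
$B{\left(-86,-84 \right)} + 44623 = i \sqrt{78} + 44623 = 44623 + i \sqrt{78}$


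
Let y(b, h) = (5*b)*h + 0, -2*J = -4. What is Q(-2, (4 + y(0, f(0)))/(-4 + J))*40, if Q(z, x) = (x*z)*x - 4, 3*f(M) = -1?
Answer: -480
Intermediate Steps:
J = 2 (J = -½*(-4) = 2)
f(M) = -⅓ (f(M) = (⅓)*(-1) = -⅓)
y(b, h) = 5*b*h (y(b, h) = 5*b*h + 0 = 5*b*h)
Q(z, x) = -4 + z*x² (Q(z, x) = z*x² - 4 = -4 + z*x²)
Q(-2, (4 + y(0, f(0)))/(-4 + J))*40 = (-4 - 2*(4 + 5*0*(-⅓))²/(-4 + 2)²)*40 = (-4 - 2*(4 + 0)²/4)*40 = (-4 - 2*(4*(-½))²)*40 = (-4 - 2*(-2)²)*40 = (-4 - 2*4)*40 = (-4 - 8)*40 = -12*40 = -480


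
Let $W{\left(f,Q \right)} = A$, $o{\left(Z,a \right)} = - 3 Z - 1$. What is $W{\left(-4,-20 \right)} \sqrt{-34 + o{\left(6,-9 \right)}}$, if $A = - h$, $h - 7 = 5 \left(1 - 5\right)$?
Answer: $13 i \sqrt{53} \approx 94.641 i$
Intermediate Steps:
$h = -13$ ($h = 7 + 5 \left(1 - 5\right) = 7 + 5 \left(-4\right) = 7 - 20 = -13$)
$o{\left(Z,a \right)} = -1 - 3 Z$
$A = 13$ ($A = \left(-1\right) \left(-13\right) = 13$)
$W{\left(f,Q \right)} = 13$
$W{\left(-4,-20 \right)} \sqrt{-34 + o{\left(6,-9 \right)}} = 13 \sqrt{-34 - 19} = 13 \sqrt{-53} = 13 i \sqrt{53}$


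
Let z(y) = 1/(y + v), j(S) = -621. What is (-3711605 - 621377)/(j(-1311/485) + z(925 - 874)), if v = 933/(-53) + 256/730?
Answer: 2828717970988/405390569 ≈ 6977.8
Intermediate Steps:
v = -333761/19345 (v = 933*(-1/53) + 256*(1/730) = -933/53 + 128/365 = -333761/19345 ≈ -17.253)
z(y) = 1/(-333761/19345 + y) (z(y) = 1/(y - 333761/19345) = 1/(-333761/19345 + y))
(-3711605 - 621377)/(j(-1311/485) + z(925 - 874)) = (-3711605 - 621377)/(-621 + 19345/(-333761 + 19345*(925 - 874))) = -4332982/(-621 + 19345/(-333761 + 19345*51)) = -4332982/(-621 + 19345/(-333761 + 986595)) = -4332982/(-621 + 19345/652834) = -4332982/(-405390569/652834) = -4332982*(-652834/405390569) = 2828717970988/405390569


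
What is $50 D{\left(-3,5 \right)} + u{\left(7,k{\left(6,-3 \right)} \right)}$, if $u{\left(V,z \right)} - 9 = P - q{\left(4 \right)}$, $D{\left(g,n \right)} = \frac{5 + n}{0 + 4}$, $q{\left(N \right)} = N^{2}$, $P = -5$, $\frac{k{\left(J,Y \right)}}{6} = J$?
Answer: $113$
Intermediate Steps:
$k{\left(J,Y \right)} = 6 J$
$D{\left(g,n \right)} = \frac{5}{4} + \frac{n}{4}$ ($D{\left(g,n \right)} = \frac{5 + n}{4} = \left(5 + n\right) \frac{1}{4} = \frac{5}{4} + \frac{n}{4}$)
$u{\left(V,z \right)} = -12$ ($u{\left(V,z \right)} = 9 - 21 = -12$)
$50 D{\left(-3,5 \right)} + u{\left(7,k{\left(6,-3 \right)} \right)} = 50 \left(\frac{5}{4} + \frac{1}{4} \cdot 5\right) - 12 = 50 \left(\frac{5}{4} + \frac{5}{4}\right) - 12 = 50 \cdot \frac{5}{2} - 12 = 125 - 12 = 113$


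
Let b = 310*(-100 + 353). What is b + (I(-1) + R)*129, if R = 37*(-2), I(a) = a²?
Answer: 69013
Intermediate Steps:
R = -74
b = 78430 (b = 310*253 = 78430)
b + (I(-1) + R)*129 = 78430 + ((-1)² - 74)*129 = 78430 + (1 - 74)*129 = 78430 - 73*129 = 78430 - 9417 = 69013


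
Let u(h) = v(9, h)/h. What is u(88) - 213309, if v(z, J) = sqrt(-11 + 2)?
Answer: -213309 + 3*I/88 ≈ -2.1331e+5 + 0.034091*I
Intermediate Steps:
v(z, J) = 3*I (v(z, J) = sqrt(-9) = 3*I)
u(h) = 3*I/h (u(h) = (3*I)/h = 3*I/h)
u(88) - 213309 = 3*I/88 - 213309 = -213309 + 3*I/88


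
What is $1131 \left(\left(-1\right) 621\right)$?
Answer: $-702351$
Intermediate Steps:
$1131 \left(\left(-1\right) 621\right) = 1131 \left(-621\right) = -702351$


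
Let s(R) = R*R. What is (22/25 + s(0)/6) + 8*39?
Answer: 7822/25 ≈ 312.88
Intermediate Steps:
s(R) = R**2
(22/25 + s(0)/6) + 8*39 = (22/25 + 0**2/6) + 8*39 = (22*(1/25) + 0*(1/6)) + 312 = (22/25 + 0) + 312 = 22/25 + 312 = 7822/25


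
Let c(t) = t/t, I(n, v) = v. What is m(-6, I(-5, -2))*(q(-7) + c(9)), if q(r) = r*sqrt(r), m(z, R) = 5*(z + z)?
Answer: -60 + 420*I*sqrt(7) ≈ -60.0 + 1111.2*I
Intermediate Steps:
c(t) = 1
m(z, R) = 10*z (m(z, R) = 5*(2*z) = 10*z)
q(r) = r**(3/2)
m(-6, I(-5, -2))*(q(-7) + c(9)) = (10*(-6))*((-7)**(3/2) + 1) = -60*(-7*I*sqrt(7) + 1) = -60*(1 - 7*I*sqrt(7)) = -60 + 420*I*sqrt(7)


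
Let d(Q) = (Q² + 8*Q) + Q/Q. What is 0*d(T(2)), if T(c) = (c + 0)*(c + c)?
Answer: 0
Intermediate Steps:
T(c) = 2*c² (T(c) = c*(2*c) = 2*c²)
d(Q) = 1 + Q² + 8*Q (d(Q) = (Q² + 8*Q) + 1 = 1 + Q² + 8*Q)
0*d(T(2)) = 0*(1 + (2*2²)² + 8*(2*2²)) = 0*(1 + (2*4)² + 8*(2*4)) = 0*(1 + 8² + 8*8) = 0*(1 + 64 + 64) = 0*129 = 0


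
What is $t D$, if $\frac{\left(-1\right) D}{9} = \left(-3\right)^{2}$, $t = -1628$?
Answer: $131868$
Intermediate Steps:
$D = -81$ ($D = - 9 \left(-3\right)^{2} = \left(-9\right) 9 = -81$)
$t D = \left(-1628\right) \left(-81\right) = 131868$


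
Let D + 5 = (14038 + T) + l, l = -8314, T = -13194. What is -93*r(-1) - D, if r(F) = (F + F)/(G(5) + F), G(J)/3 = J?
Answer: 52418/7 ≈ 7488.3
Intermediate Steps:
G(J) = 3*J
D = -7475 (D = -5 + ((14038 - 13194) - 8314) = -5 + (844 - 8314) = -5 - 7470 = -7475)
r(F) = 2*F/(15 + F) (r(F) = (F + F)/(3*5 + F) = (2*F)/(15 + F) = 2*F/(15 + F))
-93*r(-1) - D = -186*(-1)/(15 - 1) - 1*(-7475) = -186*(-1)/14 + 7475 = -93*(-⅐) + 7475 = 93/7 + 7475 = 52418/7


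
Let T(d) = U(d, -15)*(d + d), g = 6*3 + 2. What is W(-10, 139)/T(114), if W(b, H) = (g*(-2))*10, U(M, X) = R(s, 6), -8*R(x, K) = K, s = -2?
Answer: 400/171 ≈ 2.3392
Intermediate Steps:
R(x, K) = -K/8
g = 20 (g = 18 + 2 = 20)
U(M, X) = -3/4 (U(M, X) = -1/8*6 = -3/4)
T(d) = -3*d/2 (T(d) = -3*(d + d)/4 = -3*d/2)
W(b, H) = -400 (W(b, H) = (20*(-2))*10 = -40*10 = -400)
W(-10, 139)/T(114) = -400/((-3/2*114)) = -400/(-171) = -400*(-1/171) = 400/171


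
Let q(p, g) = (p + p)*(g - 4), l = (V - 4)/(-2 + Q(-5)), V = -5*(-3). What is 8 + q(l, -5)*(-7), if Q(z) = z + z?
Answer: -215/2 ≈ -107.50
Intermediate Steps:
V = 15
Q(z) = 2*z
l = -11/12 (l = (15 - 4)/(-2 + 2*(-5)) = 11/(-2 - 10) = 11/(-12) = 11*(-1/12) = -11/12 ≈ -0.91667)
q(p, g) = 2*p*(-4 + g) (q(p, g) = (2*p)*(-4 + g) = 2*p*(-4 + g))
8 + q(l, -5)*(-7) = 8 + (2*(-11/12)*(-4 - 5))*(-7) = 8 + (2*(-11/12)*(-9))*(-7) = 8 + (33/2)*(-7) = 8 - 231/2 = -215/2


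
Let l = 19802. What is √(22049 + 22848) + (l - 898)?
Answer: 18904 + √44897 ≈ 19116.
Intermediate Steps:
√(22049 + 22848) + (l - 898) = √(22049 + 22848) + (19802 - 898) = √44897 + 18904 = 18904 + √44897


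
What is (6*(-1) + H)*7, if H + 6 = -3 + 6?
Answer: -63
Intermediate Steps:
H = -3 (H = -6 + (-3 + 6) = -6 + 3 = -3)
(6*(-1) + H)*7 = (6*(-1) - 3)*7 = (-6 - 3)*7 = -9*7 = -63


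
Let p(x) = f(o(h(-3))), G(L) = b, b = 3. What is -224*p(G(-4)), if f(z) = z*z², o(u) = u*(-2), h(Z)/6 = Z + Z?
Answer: -83607552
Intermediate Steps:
G(L) = 3
h(Z) = 12*Z (h(Z) = 6*(Z + Z) = 6*(2*Z) = 12*Z)
o(u) = -2*u
f(z) = z³
p(x) = 373248 (p(x) = (-24*(-3))³ = (-2*(-36))³ = 72³ = 373248)
-224*p(G(-4)) = -224*373248 = -83607552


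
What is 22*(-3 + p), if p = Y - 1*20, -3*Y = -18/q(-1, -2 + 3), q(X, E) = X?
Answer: -638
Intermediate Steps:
Y = -6 (Y = -(-6)/(-1) = -(-6)*(-1) = -⅓*18 = -6)
p = -26 (p = -6 - 1*20 = -6 - 20 = -26)
22*(-3 + p) = 22*(-3 - 26) = 22*(-29) = -638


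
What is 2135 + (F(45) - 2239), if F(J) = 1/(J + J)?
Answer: -9359/90 ≈ -103.99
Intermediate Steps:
F(J) = 1/(2*J)
2135 + (F(45) - 2239) = 2135 + ((½)/45 - 2239) = 2135 + ((½)*(1/45) - 2239) = 2135 + (1/90 - 2239) = 2135 - 201509/90 = -9359/90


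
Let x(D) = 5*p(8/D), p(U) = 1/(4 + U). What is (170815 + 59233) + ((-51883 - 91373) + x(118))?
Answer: 4166075/48 ≈ 86793.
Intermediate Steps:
x(D) = 5/(4 + 8/D)
(170815 + 59233) + ((-51883 - 91373) + x(118)) = (170815 + 59233) + ((-51883 - 91373) + (5/4)*118/(2 + 118)) = 230048 + (-143256 + (5/4)*118/120) = 230048 + (-143256 + (5/4)*118*(1/120)) = 230048 + (-143256 + 59/48) = 230048 - 6876229/48 = 4166075/48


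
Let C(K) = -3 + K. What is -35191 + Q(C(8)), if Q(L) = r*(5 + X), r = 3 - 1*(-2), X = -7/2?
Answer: -70367/2 ≈ -35184.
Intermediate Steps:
X = -7/2 (X = -7*1/2 = -7/2 ≈ -3.5000)
r = 5 (r = 3 + 2 = 5)
Q(L) = 15/2 (Q(L) = 5*(5 - 7/2) = 5*(3/2) = 15/2)
-35191 + Q(C(8)) = -35191 + 15/2 = -70367/2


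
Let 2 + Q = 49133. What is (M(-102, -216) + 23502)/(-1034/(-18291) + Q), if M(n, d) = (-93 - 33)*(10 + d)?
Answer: 904636278/898656155 ≈ 1.0067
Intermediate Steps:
Q = 49131 (Q = -2 + 49133 = 49131)
M(n, d) = -1260 - 126*d (M(n, d) = -126*(10 + d) = -1260 - 126*d)
(M(-102, -216) + 23502)/(-1034/(-18291) + Q) = ((-1260 - 126*(-216)) + 23502)/(-1034/(-18291) + 49131) = ((-1260 + 27216) + 23502)/(-1034*(-1/18291) + 49131) = (25956 + 23502)/(1034/18291 + 49131) = 49458/(898656155/18291) = 49458*(18291/898656155) = 904636278/898656155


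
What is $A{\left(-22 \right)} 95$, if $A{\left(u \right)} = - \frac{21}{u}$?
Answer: $\frac{1995}{22} \approx 90.682$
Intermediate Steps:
$A{\left(-22 \right)} 95 = - \frac{21}{-22} \cdot 95 = \left(-21\right) \left(- \frac{1}{22}\right) 95 = \frac{21}{22} \cdot 95 = \frac{1995}{22}$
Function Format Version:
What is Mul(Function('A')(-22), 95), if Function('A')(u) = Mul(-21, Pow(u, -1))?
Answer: Rational(1995, 22) ≈ 90.682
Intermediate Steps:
Mul(Function('A')(-22), 95) = Mul(Mul(-21, Pow(-22, -1)), 95) = Mul(Mul(-21, Rational(-1, 22)), 95) = Mul(Rational(21, 22), 95) = Rational(1995, 22)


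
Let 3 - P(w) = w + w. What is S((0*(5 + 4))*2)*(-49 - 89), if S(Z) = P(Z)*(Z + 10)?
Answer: -4140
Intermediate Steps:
P(w) = 3 - 2*w (P(w) = 3 - (w + w) = 3 - 2*w)
S(Z) = (3 - 2*Z)*(10 + Z) (S(Z) = (3 - 2*Z)*(Z + 10) = (3 - 2*Z)*(10 + Z))
S((0*(5 + 4))*2)*(-49 - 89) = (-(-3 + 2*((0*(5 + 4))*2))*(10 + (0*(5 + 4))*2))*(-49 - 89) = -(-3 + 2*((0*9)*2))*(10 + (0*9)*2)*(-138) = -(-3 + 2*(0*2))*(10 + 0*2)*(-138) = -(-3 + 2*0)*(10 + 0)*(-138) = -1*(-3 + 0)*10*(-138) = -1*(-3)*10*(-138) = 30*(-138) = -4140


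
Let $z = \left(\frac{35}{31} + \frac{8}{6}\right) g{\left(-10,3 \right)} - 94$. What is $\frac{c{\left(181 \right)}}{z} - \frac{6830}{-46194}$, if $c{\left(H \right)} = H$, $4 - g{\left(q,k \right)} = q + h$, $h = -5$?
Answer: $- \frac{373796536}{101418927} \approx -3.6857$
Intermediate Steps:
$g{\left(q,k \right)} = 9 - q$ ($g{\left(q,k \right)} = 4 - \left(q - 5\right) = 4 - \left(-5 + q\right) = 9 - q$)
$z = - \frac{4391}{93}$ ($z = \left(\frac{35}{31} + \frac{8}{6}\right) \left(9 - -10\right) - 94 = \left(35 \cdot \frac{1}{31} + 8 \cdot \frac{1}{6}\right) \left(9 + 10\right) - 94 = \left(\frac{35}{31} + \frac{4}{3}\right) 19 - 94 = \frac{229}{93} \cdot 19 - 94 = \frac{4351}{93} - 94 = - \frac{4391}{93} \approx -47.215$)
$\frac{c{\left(181 \right)}}{z} - \frac{6830}{-46194} = \frac{181}{- \frac{4391}{93}} - \frac{6830}{-46194} = 181 \left(- \frac{93}{4391}\right) - - \frac{3415}{23097} = - \frac{16833}{4391} + \frac{3415}{23097} = - \frac{373796536}{101418927}$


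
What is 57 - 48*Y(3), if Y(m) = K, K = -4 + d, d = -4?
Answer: 441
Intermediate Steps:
K = -8 (K = -4 - 4 = -8)
Y(m) = -8
57 - 48*Y(3) = 57 - 48*(-8) = 57 + 384 = 441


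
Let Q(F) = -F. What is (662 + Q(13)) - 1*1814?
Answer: -1165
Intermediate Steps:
(662 + Q(13)) - 1*1814 = (662 - 1*13) - 1*1814 = (662 - 13) - 1814 = 649 - 1814 = -1165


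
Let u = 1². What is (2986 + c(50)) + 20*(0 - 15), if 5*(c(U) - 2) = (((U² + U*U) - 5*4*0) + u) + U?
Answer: 18491/5 ≈ 3698.2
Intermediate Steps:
u = 1
c(U) = 11/5 + U/5 + 2*U²/5 (c(U) = 2 + ((((U² + U*U) - 5*4*0) + 1) + U)/5 = 2 + ((((U² + U²) - 20*0) + 1) + U)/5 = 2 + (((2*U² + 0) + 1) + U)/5 = 2 + ((2*U² + 1) + U)/5 = 2 + ((1 + 2*U²) + U)/5 = 2 + (1 + U + 2*U²)/5 = 2 + (⅕ + U/5 + 2*U²/5) = 11/5 + U/5 + 2*U²/5)
(2986 + c(50)) + 20*(0 - 15) = (2986 + (11/5 + (⅕)*50 + (⅖)*50²)) + 20*(0 - 15) = (2986 + (11/5 + 10 + (⅖)*2500)) + 20*(-15) = (2986 + (11/5 + 10 + 1000)) - 300 = (2986 + 5061/5) - 300 = 19991/5 - 300 = 18491/5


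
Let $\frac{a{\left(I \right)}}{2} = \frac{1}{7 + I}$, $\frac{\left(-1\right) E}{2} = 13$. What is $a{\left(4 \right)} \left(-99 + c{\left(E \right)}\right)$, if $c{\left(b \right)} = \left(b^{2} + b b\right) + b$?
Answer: $\frac{2454}{11} \approx 223.09$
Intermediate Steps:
$E = -26$ ($E = \left(-2\right) 13 = -26$)
$a{\left(I \right)} = \frac{2}{7 + I}$
$c{\left(b \right)} = b + 2 b^{2}$ ($c{\left(b \right)} = \left(b^{2} + b^{2}\right) + b = 2 b^{2} + b = b + 2 b^{2}$)
$a{\left(4 \right)} \left(-99 + c{\left(E \right)}\right) = \frac{2}{7 + 4} \left(-99 - 26 \left(1 + 2 \left(-26\right)\right)\right) = \frac{2}{11} \left(-99 - 26 \left(1 - 52\right)\right) = 2 \cdot \frac{1}{11} \left(-99 - -1326\right) = \frac{2 \left(-99 + 1326\right)}{11} = \frac{2}{11} \cdot 1227 = \frac{2454}{11}$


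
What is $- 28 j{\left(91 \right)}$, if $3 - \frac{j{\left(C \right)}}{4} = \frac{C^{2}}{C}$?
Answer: $9856$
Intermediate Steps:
$j{\left(C \right)} = 12 - 4 C$ ($j{\left(C \right)} = 12 - 4 \frac{C^{2}}{C} = 12 - 4 C$)
$- 28 j{\left(91 \right)} = - 28 \left(12 - 364\right) = \left(-28\right) \left(-352\right) = 9856$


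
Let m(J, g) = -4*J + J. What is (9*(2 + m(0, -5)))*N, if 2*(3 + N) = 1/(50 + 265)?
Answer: -1889/35 ≈ -53.971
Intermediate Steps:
m(J, g) = -3*J
N = -1889/630 (N = -3 + 1/(2*(50 + 265)) = -3 + (½)/315 = -3 + (½)*(1/315) = -3 + 1/630 = -1889/630 ≈ -2.9984)
(9*(2 + m(0, -5)))*N = (9*(2 - 3*0))*(-1889/630) = (9*(2 + 0))*(-1889/630) = (9*2)*(-1889/630) = 18*(-1889/630) = -1889/35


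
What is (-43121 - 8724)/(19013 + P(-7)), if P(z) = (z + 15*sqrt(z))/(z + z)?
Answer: -13800568705/5061184664 - 777675*I*sqrt(7)/5061184664 ≈ -2.7267 - 0.00040653*I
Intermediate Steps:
P(z) = (z + 15*sqrt(z))/(2*z) (P(z) = (z + 15*sqrt(z))/((2*z)) = (z + 15*sqrt(z))*(1/(2*z)) = (z + 15*sqrt(z))/(2*z))
(-43121 - 8724)/(19013 + P(-7)) = (-43121 - 8724)/(19013 + (1/2 + 15/(2*sqrt(-7)))) = -51845/(19013 + (1/2 + 15*(-I*sqrt(7)/7)/2)) = -51845/(19013 + (1/2 - 15*I*sqrt(7)/14)) = -51845/(38027/2 - 15*I*sqrt(7)/14)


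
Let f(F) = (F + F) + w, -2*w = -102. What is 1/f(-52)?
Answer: -1/53 ≈ -0.018868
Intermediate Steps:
w = 51 (w = -½*(-102) = 51)
f(F) = 51 + 2*F (f(F) = (F + F) + 51 = 2*F + 51 = 51 + 2*F)
1/f(-52) = 1/(51 + 2*(-52)) = 1/(51 - 104) = 1/(-53) = -1/53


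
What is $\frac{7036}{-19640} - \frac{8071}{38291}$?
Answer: $- \frac{106982479}{188008810} \approx -0.56903$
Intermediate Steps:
$\frac{7036}{-19640} - \frac{8071}{38291} = 7036 \left(- \frac{1}{19640}\right) - \frac{8071}{38291} = - \frac{1759}{4910} - \frac{8071}{38291} = - \frac{106982479}{188008810}$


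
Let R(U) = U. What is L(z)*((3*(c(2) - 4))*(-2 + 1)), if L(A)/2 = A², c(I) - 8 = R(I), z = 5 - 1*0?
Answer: -900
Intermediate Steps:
z = 5 (z = 5 + 0 = 5)
c(I) = 8 + I
L(A) = 2*A²
L(z)*((3*(c(2) - 4))*(-2 + 1)) = (2*5²)*((3*((8 + 2) - 4))*(-2 + 1)) = (2*25)*((3*(10 - 4))*(-1)) = 50*((3*6)*(-1)) = 50*(18*(-1)) = 50*(-18) = -900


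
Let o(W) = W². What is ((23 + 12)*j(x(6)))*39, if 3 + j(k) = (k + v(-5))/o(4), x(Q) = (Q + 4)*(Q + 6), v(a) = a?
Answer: 91455/16 ≈ 5715.9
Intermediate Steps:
x(Q) = (4 + Q)*(6 + Q)
j(k) = -53/16 + k/16 (j(k) = -3 + (k - 5)/(4²) = -3 + (-5 + k)/16 = -3 + (-5/16 + k/16) = -53/16 + k/16)
((23 + 12)*j(x(6)))*39 = ((23 + 12)*(-53/16 + (24 + 6² + 10*6)/16))*39 = (35*(-53/16 + (24 + 36 + 60)/16))*39 = (35*(-53/16 + (1/16)*120))*39 = (35*(-53/16 + 15/2))*39 = (35*(67/16))*39 = (2345/16)*39 = 91455/16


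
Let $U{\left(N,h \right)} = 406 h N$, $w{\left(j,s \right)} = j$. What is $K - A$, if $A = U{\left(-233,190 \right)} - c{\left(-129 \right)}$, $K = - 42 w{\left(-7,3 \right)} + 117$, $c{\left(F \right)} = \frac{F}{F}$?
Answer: $17974032$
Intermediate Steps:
$U{\left(N,h \right)} = 406 N h$
$c{\left(F \right)} = 1$
$K = 411$ ($K = \left(-42\right) \left(-7\right) + 117 = 294 + 117 = 411$)
$A = -17973621$ ($A = 406 \left(-233\right) 190 - 1 = -17973620 - 1 = -17973621$)
$K - A = 411 - -17973621 = 411 + 17973621 = 17974032$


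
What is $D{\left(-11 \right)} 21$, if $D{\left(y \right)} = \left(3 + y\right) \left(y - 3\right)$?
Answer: $2352$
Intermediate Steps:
$D{\left(y \right)} = \left(-3 + y\right) \left(3 + y\right)$ ($D{\left(y \right)} = \left(3 + y\right) \left(-3 + y\right) = \left(-3 + y\right) \left(3 + y\right)$)
$D{\left(-11 \right)} 21 = \left(-9 + \left(-11\right)^{2}\right) 21 = \left(-9 + 121\right) 21 = 112 \cdot 21 = 2352$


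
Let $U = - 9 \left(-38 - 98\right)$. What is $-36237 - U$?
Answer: $-37461$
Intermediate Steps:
$U = 1224$ ($U = \left(-9\right) \left(-136\right) = 1224$)
$-36237 - U = -36237 - 1224 = -37461$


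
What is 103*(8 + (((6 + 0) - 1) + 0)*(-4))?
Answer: -1236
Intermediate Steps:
103*(8 + (((6 + 0) - 1) + 0)*(-4)) = 103*(8 + ((6 - 1) + 0)*(-4)) = 103*(8 + (5 + 0)*(-4)) = 103*(8 + 5*(-4)) = 103*(8 - 20) = 103*(-12) = -1236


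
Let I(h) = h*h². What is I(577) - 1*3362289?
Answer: 188737744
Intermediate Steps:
I(h) = h³
I(577) - 1*3362289 = 577³ - 1*3362289 = 192100033 - 3362289 = 188737744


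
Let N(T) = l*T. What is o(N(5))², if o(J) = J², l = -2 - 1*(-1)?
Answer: 625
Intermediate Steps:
l = -1 (l = -2 + 1 = -1)
N(T) = -T
o(N(5))² = ((-1*5)²)² = ((-5)²)² = 25² = 625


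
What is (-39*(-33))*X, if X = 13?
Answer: 16731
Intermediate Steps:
(-39*(-33))*X = -39*(-33)*13 = 1287*13 = 16731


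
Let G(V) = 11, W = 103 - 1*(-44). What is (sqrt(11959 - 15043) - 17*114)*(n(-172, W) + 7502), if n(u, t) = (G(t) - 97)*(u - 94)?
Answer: -58872564 + 60756*I*sqrt(771) ≈ -5.8873e+7 + 1.687e+6*I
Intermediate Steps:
W = 147 (W = 103 + 44 = 147)
n(u, t) = 8084 - 86*u (n(u, t) = (11 - 97)*(u - 94) = -86*(-94 + u) = 8084 - 86*u)
(sqrt(11959 - 15043) - 17*114)*(n(-172, W) + 7502) = (sqrt(11959 - 15043) - 17*114)*((8084 - 86*(-172)) + 7502) = (sqrt(-3084) - 1938)*((8084 + 14792) + 7502) = (2*I*sqrt(771) - 1938)*(22876 + 7502) = (-1938 + 2*I*sqrt(771))*30378 = -58872564 + 60756*I*sqrt(771)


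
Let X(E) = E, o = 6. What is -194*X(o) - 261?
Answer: -1425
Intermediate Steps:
-194*X(o) - 261 = -194*6 - 261 = -1164 - 261 = -1425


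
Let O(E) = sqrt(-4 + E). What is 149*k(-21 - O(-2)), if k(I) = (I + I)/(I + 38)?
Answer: 298*(sqrt(6) - 21*I)/(sqrt(6) + 17*I) ≈ -354.57 - 94.027*I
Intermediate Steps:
k(I) = 2*I/(38 + I) (k(I) = (2*I)/(38 + I) = 2*I/(38 + I))
149*k(-21 - O(-2)) = 149*(2*(-21 - sqrt(-4 - 2))/(38 + (-21 - sqrt(-4 - 2)))) = 149*(2*(-21 - sqrt(-6))/(38 + (-21 - sqrt(-6)))) = 149*(2*(-21 - I*sqrt(6))/(38 + (-21 - I*sqrt(6)))) = 149*(2*(-21 - I*sqrt(6))/(17 - I*sqrt(6))) = 298*(-21 - I*sqrt(6))/(17 - I*sqrt(6))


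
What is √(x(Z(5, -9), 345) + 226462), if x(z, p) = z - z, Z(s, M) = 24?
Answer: √226462 ≈ 475.88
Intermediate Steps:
x(z, p) = 0
√(x(Z(5, -9), 345) + 226462) = √(0 + 226462) = √226462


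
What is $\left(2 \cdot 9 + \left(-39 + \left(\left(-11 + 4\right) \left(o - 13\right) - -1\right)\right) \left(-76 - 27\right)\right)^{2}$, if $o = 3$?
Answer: $10745284$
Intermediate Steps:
$\left(2 \cdot 9 + \left(-39 + \left(\left(-11 + 4\right) \left(o - 13\right) - -1\right)\right) \left(-76 - 27\right)\right)^{2} = \left(2 \cdot 9 + \left(-39 - \left(-1 - \left(-11 + 4\right) \left(3 - 13\right)\right)\right) \left(-76 - 27\right)\right)^{2} = \left(18 + \left(-39 + \left(\left(-7\right) \left(-10\right) + 1\right)\right) \left(-103\right)\right)^{2} = \left(18 + \left(-39 + \left(70 + 1\right)\right) \left(-103\right)\right)^{2} = \left(18 + \left(-39 + 71\right) \left(-103\right)\right)^{2} = \left(18 + 32 \left(-103\right)\right)^{2} = \left(18 - 3296\right)^{2} = \left(-3278\right)^{2} = 10745284$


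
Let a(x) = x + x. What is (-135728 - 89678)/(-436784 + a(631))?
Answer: 112703/217761 ≈ 0.51755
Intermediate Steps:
a(x) = 2*x
(-135728 - 89678)/(-436784 + a(631)) = (-135728 - 89678)/(-436784 + 2*631) = -225406/(-436784 + 1262) = -225406/(-435522) = -225406*(-1/435522) = 112703/217761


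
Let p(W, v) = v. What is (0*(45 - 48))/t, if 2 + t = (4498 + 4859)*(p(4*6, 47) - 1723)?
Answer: 0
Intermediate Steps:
t = -15682334 (t = -2 + (4498 + 4859)*(47 - 1723) = -2 + 9357*(-1676) = -2 - 15682332 = -15682334)
(0*(45 - 48))/t = (0*(45 - 48))/(-15682334) = (0*(-3))*(-1/15682334) = 0*(-1/15682334) = 0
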